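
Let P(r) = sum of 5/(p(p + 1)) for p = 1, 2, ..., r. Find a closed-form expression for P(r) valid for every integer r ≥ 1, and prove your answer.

P(r) = 5r/(r + 1)

We claim P(r) = 5r/(r + 1) for all r ≥ 1.
Base case (r = 1): P(1) = 5/2, and the closed form gives 5/2. They agree.
Inductive step: assume the claim holds for r = p, so P(p) = 5p/(p + 1).
Then P(p+1) = P(p) + (5/((p + 1)(p + 2))) = (5p/(p + 1)) + (5/((p + 1)(p + 2))).
Simplifying, P(p+1) = 5(p + 1)/(p + 2) = 5(p+1)/((p+1) + 1),
which is the closed form with r = p+1.
By induction, the statement is established for all r ≥ 1.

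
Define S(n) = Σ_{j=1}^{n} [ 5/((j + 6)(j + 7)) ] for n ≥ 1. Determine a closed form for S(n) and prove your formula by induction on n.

S(n) = 5n/(7(n + 7))

We claim S(n) = 5n/(7(n + 7)) for all n ≥ 1.
For the base case n = 1: S(1) = 5/56, and the closed form gives 5/56. They agree.
Inductive step: assume the claim holds for n = j, so S(j) = 5j/(7(j + 7)).
Then S(j+1) = S(j) + (5/((j + 7)(j + 8))) = (5j/(7(j + 7))) + (5/((j + 7)(j + 8))).
Simplifying, S(j+1) = 5(j + 1)/(7(j + 8)) = 5(j+1)/(7((j+1) + 7)),
which is the closed form with n = j+1.
By the principle of mathematical induction, the result holds for all n ≥ 1.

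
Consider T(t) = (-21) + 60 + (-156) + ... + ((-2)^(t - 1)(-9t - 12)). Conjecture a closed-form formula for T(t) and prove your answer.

T(t) = (-2)^t(3t + 5) - 5

We claim T(t) = (-2)^t(3t + 5) - 5 for all t ≥ 1.
When t = 1: T(1) = -21, and the closed form gives -21. They agree.
Inductive step: assume the claim holds for t = r, so T(r) = (-2)^r(3r + 5) - 5.
Then T(r+1) = T(r) + ((-2)^r(-9r - 21)) = ((-2)^r(3r + 5) - 5) + ((-2)^r(-9r - 21)).
Simplifying, T(r+1) = -6(-2)^r·r - 16(-2)^r - 5 = (-2)^(r+1)(3(r+1) + 5) - 5,
which is the closed form with t = r+1.
By the principle of mathematical induction, the result holds for all t ≥ 1.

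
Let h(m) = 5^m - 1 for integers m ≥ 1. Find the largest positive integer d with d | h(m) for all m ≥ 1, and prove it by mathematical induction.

Computing the first values: h(1) = 4 and h(2) = 24; gcd(4, 24) = 4, so d ≤ 4.
We prove 4 | 5^m - 1 for all m ≥ 1 by induction on m.
When m = 1: h(1) = 4 = 4·(1), so 4 | h(1).
Suppose the result is true for m = k, i.e. 4 | h(k). Then
5^{k+1} − 1^{k+1} = 5·5^k − 1·1^k = 5·(5^k − 1^k) + (4)·1^k. The first term is divisible by 4 by the inductive hypothesis, and the second term (4)·1^k is divisible by 4 since 4 | 4. Hence 4 | h(k+1).
This completes the induction.
Therefore the largest such d is 4.

d = 4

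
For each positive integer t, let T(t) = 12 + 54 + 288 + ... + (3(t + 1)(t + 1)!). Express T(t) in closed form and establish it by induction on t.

T(t) = 3(t + 2)! - 6

We claim T(t) = 3(t + 2)! - 6 for all t ≥ 1.
For the base case t = 1: T(1) = 12, and the closed form gives 12. They agree.
For the inductive step, assume it holds for an arbitrary r ≥ 1, so T(r) = 3(r + 2)! - 6.
Then T(r+1) = T(r) + (3(r + 2)(r + 2)!) = (3(r + 2)! - 6) + (3(r + 2)(r + 2)!).
Simplifying, T(r+1) = 3((r+1) + 2)! - 6,
which is the closed form with t = r+1.
This completes the induction.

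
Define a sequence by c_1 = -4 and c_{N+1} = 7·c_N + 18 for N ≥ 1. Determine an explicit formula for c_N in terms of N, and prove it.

Computing the first terms: c_1 = -4, c_2 = -10, c_3 = -52. This suggests c_N = -7^(N - 1) - 3.
For the base case N = 1: the formula gives -4 = -4 = c_1.
Inductive step: assume the claim holds for N = k, so c_k = -7^(k - 1) - 3.
Then c_{k+1} = 7·c_k + 18 = 7·(-7^(k - 1) - 3) + 18 = -7^k - 3 = -7^((k+1) - 1) - 3,
which is the claimed formula at N = k+1.
By induction, the statement is established for all N ≥ 1.

c_N = -7^(N - 1) - 3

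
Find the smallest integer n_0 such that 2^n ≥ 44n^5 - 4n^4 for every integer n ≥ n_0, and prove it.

At n = 29: 536870912 < 899661432, so the inequality fails and n_0 ≥ 30. We prove 2^n ≥ 44n^5 - 4n^4 for all n ≥ 30.
For the base case n = 30: 2^n = 1073741824 and 44n^5 - 4n^4 = 1065960000, so 1073741824 ≥ 1065960000.
Suppose the result is true for n = i, so 2^i ≥ 44i^5 - 4i^4.
Then 2^(i + 1) = 2·(2^i) ≥ 2·(44i^5 - 4i^4).
Also, for i ≥ 30 we have 2·(44i^5 - 4i^4) ≥ 44(i+1)^5 - 4(i+1)^4, since 2·(44i^5 - 4i^4) − (44(i+1)^5 - 4(i+1)^4) = 44i^5 - 224i^4 - 424i^3 - 416i^2 - 204i - 40, which is nonnegative for all i ≥ 30.
Combining, 2^(i + 1) ≥ 44(i+1)^5 - 4(i+1)^4.
By induction, the statement is established for all n ≥ 30.
Hence the smallest such n_0 is 30.

n_0 = 30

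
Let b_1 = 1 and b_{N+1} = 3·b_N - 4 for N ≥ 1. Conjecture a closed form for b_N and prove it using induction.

b_N = -3^(N - 1) + 2

Computing the first terms: b_1 = 1, b_2 = -1, b_3 = -7. This suggests b_N = -3^(N - 1) + 2.
Base case (N = 1): the formula gives 1 = 1 = b_1.
For the inductive step, assume it holds for an arbitrary p ≥ 1, so b_p = -3^(p - 1) + 2.
Then b_{p+1} = 3·b_p - 4 = 3·(-3^(p - 1) + 2) - 4 = -3^p + 2 = -3^((p+1) - 1) + 2,
which is the claimed formula at N = p+1.
This completes the induction.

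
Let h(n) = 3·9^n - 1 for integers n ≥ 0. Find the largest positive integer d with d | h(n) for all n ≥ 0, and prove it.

d = 2

Computing the first values: h(0) = 2 and h(1) = 26; gcd(2, 26) = 2, so d ≤ 2.
We prove 2 | 3·9^n - 1 for all n ≥ 0 by induction on n.
Base case (n = 0): h(0) = 2 = 2·(1), so 2 | h(0).
For the inductive step, assume it holds for an arbitrary m ≥ 0, i.e. 2 | h(m). Then
h(m+1) = 3·9^(m+1) - 1 = 9·(3·9^m - 1) + 8 = 9·h(m) + 8. The first term is divisible by 2 by the inductive hypothesis, and 8 is divisible by 2. Hence 2 | h(m+1).
This completes the induction.
Therefore the largest such d is 2.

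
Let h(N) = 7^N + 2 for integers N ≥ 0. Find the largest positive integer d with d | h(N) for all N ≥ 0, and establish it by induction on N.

d = 3

Computing the first values: h(0) = 3 and h(1) = 9; gcd(3, 9) = 3, so d ≤ 3.
We prove 3 | 7^N + 2 for all N ≥ 0 by induction on N.
Base case (N = 0): h(0) = 3 = 3·(1), so 3 | h(0).
Inductive step: suppose the statement holds for some k ≥ 0, i.e. 3 | h(k). Then
h(k+1) = 7^(k+1) + 2 = 7·(7^k + 2) - 12 = 7·h(k) - 12. The first term is divisible by 3 by the inductive hypothesis, and -12 is divisible by 3. Hence 3 | h(k+1).
Hence, by induction on N, the claim holds for every N ≥ 0.
Therefore the largest such d is 3.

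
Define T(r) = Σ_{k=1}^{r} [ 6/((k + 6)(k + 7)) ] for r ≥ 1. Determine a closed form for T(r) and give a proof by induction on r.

We claim T(r) = 6r/(7(r + 7)) for all r ≥ 1.
Base step (r = 1): T(1) = 3/28, and the closed form gives 3/28. They agree.
Inductive step: assume the claim holds for r = k, so T(k) = 6k/(7(k + 7)).
Then T(k+1) = T(k) + (6/((k + 7)(k + 8))) = (6k/(7(k + 7))) + (6/((k + 7)(k + 8))).
Simplifying, T(k+1) = 6(k + 1)/(7(k + 8)) = 6(k+1)/(7((k+1) + 7)),
which is the closed form with r = k+1.
Hence, by induction on r, the claim holds for every r ≥ 1.

T(r) = 6r/(7(r + 7))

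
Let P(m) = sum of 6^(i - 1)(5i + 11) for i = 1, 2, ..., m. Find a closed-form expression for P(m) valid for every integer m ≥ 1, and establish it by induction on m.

We claim P(m) = 6^m(m + 2) - 2 for all m ≥ 1.
When m = 1: P(1) = 16, and the closed form gives 16. They agree.
Suppose the result is true for m = i, so P(i) = 6^i(i + 2) - 2.
Then P(i+1) = P(i) + (6^i(5i + 16)) = (6^i(i + 2) - 2) + (6^i(5i + 16)).
Simplifying, P(i+1) = 6·6^i·i + 18·6^i - 2 = 6^(i+1)((i+1) + 2) - 2,
which is the closed form with m = i+1.
By the principle of mathematical induction, the result holds for all m ≥ 1.

P(m) = 6^m(m + 2) - 2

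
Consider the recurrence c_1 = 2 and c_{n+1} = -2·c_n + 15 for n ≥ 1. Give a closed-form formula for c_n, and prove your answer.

c_n = -3(-2)^(n - 1) + 5

Computing the first terms: c_1 = 2, c_2 = 11, c_3 = -7. This suggests c_n = -3(-2)^(n - 1) + 5.
Base case (n = 1): the formula gives 2 = 2 = c_1.
For the inductive step, assume it holds for an arbitrary r ≥ 1, so c_r = -3(-2)^(r - 1) + 5.
Then c_{r+1} = -2·c_r + 15 = -2·(-3(-2)^(r - 1) + 5) + 15 = -3(-2)^r + 5 = -3(-2)^((r+1) - 1) + 5,
which is the claimed formula at n = r+1.
Hence, by induction on n, the claim holds for every n ≥ 1.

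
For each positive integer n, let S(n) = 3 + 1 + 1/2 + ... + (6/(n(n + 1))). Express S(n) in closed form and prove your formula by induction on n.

We claim S(n) = 6n/(n + 1) for all n ≥ 1.
Base step (n = 1): S(1) = 3, and the closed form gives 3. They agree.
Inductive step: suppose the statement holds for some i ≥ 1, so S(i) = 6i/(i + 1).
Then S(i+1) = S(i) + (6/((i + 1)(i + 2))) = (6i/(i + 1)) + (6/((i + 1)(i + 2))).
Simplifying, S(i+1) = 6(i + 1)/(i + 2) = 6(i+1)/((i+1) + 1),
which is the closed form with n = i+1.
By the principle of mathematical induction, the result holds for all n ≥ 1.

S(n) = 6n/(n + 1)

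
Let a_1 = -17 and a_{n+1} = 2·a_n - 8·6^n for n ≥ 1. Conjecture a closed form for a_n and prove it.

a_n = -5·2^(n - 1) - 2·6^n

Computing the first terms: a_1 = -17, a_2 = -82, a_3 = -452. This suggests a_n = -5·2^(n - 1) - 2·6^n.
Base step (n = 1): the formula gives -17 = -17 = a_1.
Inductive step: suppose the statement holds for some m ≥ 1, so a_m = -5·2^(m - 1) - 2·6^m.
Then a_{m+1} = 2·a_m - 8·6^m = 2·(-5·2^(m - 1) - 2·6^m) - 8·6^m = -5·2^m - 2·6^(m + 1) = -5·2^((m+1) - 1) - 2·6^(m+1),
which is the claimed formula at n = m+1.
Hence, by induction on n, the claim holds for every n ≥ 1.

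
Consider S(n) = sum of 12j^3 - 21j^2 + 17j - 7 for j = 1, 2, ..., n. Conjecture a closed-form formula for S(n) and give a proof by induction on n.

We claim S(n) = n(3n^3 - n^2 + n - 2) for all n ≥ 1.
Base case (n = 1): S(1) = 1, and the closed form gives 1. They agree.
Inductive step: assume the claim holds for n = j, so S(j) = j(3j^3 - j^2 + j - 2).
Then S(j+1) = S(j) + (12j^3 + 15j^2 + 11j + 1) = (j(3j^3 - j^2 + j - 2)) + (12j^3 + 15j^2 + 11j + 1).
Simplifying, S(j+1) = (j + 1)(3j^3 + 8j^2 + 8j + 1) = (j+1)(3(j+1)^3 - (j+1)^2 + (j+1) - 2),
which is the closed form with n = j+1.
By the principle of mathematical induction, the result holds for all n ≥ 1.

S(n) = n(3n^3 - n^2 + n - 2)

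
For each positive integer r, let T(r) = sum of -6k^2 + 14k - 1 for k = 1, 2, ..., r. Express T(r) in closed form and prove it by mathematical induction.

T(r) = -r(2r^2 - 4r - 5)

We claim T(r) = -r(2r^2 - 4r - 5) for all r ≥ 1.
Base step (r = 1): T(1) = 7, and the closed form gives 7. They agree.
Suppose the result is true for r = k, so T(k) = k(-2k^2 + 4k + 5).
Then T(k+1) = T(k) + (-6k^2 + 2k + 7) = (k(-2k^2 + 4k + 5)) + (-6k^2 + 2k + 7).
Simplifying, T(k+1) = -(k + 1)(2k^2 - 7) = -(k+1)(2(k+1)^2 - 4(k+1) - 5),
which is the closed form with r = k+1.
By induction, the statement is established for all r ≥ 1.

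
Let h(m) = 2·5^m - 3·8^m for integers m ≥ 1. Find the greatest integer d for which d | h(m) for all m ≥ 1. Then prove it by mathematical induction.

Computing the first values: h(1) = -14 and h(2) = -142; gcd(-14, -142) = 2, so d ≤ 2.
We prove 2 | 2·5^m - 3·8^m for all m ≥ 1 by induction on m.
When m = 1: h(1) = -14 = 2·(-7), so 2 | h(1).
For the inductive step, assume it holds for an arbitrary p ≥ 1, i.e. 2 | h(p). Then
h(p+1) − 8·h(p) = (2·5^(p+1) - 3·8^(p+1)) − 8·(2·5^p - 3·8^p) = (2)·5^p·(5 − 8) = (-6)·5^p. Since 2 | h(p) by the inductive hypothesis, 2 | 8·h(p); and 2 | -6 since -6 = 2·-3. Therefore 2 | h(p+1).
This completes the induction.
Therefore the largest such d is 2.

d = 2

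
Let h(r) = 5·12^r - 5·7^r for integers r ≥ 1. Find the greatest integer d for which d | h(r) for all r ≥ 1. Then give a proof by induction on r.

Computing the first values: h(1) = 25 and h(2) = 475; gcd(25, 475) = 25, so d ≤ 25.
We prove 25 | 5·12^r - 5·7^r for all r ≥ 1 by induction on r.
Base case (r = 1): h(1) = 25 = 25·(1), so 25 | h(1).
Inductive step: suppose the statement holds for some i ≥ 1, i.e. 25 | h(i). Then
h(i+1) − 12·h(i) = (5·12^(i+1) - 5·7^(i+1)) − 12·(5·12^i - 5·7^i) = (-5)·7^i·(7 − 12) = (25)·7^i. Since 25 | h(i) by the inductive hypothesis, 25 | 12·h(i); and 25 | 25 since 25 = 25·1. Therefore 25 | h(i+1).
This completes the induction.
Therefore the largest such d is 25.

d = 25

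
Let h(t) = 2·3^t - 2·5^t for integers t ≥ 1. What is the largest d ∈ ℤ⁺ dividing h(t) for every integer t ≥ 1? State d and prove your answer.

d = 4

Computing the first values: h(1) = -4 and h(2) = -32; gcd(-4, -32) = 4, so d ≤ 4.
We prove 4 | 2·3^t - 2·5^t for all t ≥ 1 by induction on t.
Base case (t = 1): h(1) = -4 = 4·(-1), so 4 | h(1).
Inductive step: suppose the statement holds for some r ≥ 1, i.e. 4 | h(r). Then
h(r+1) − 5·h(r) = (2·3^(r+1) - 2·5^(r+1)) − 5·(2·3^r - 2·5^r) = (2)·3^r·(3 − 5) = (-4)·3^r. Since 4 | h(r) by the inductive hypothesis, 4 | 5·h(r); and 4 | -4 since -4 = 4·-1. Therefore 4 | h(r+1).
This completes the induction.
Therefore the largest such d is 4.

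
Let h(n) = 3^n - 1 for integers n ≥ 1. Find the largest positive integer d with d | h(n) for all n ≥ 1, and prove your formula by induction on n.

d = 2

Computing the first values: h(1) = 2 and h(2) = 8; gcd(2, 8) = 2, so d ≤ 2.
We prove 2 | 3^n - 1 for all n ≥ 1 by induction on n.
Base case (n = 1): h(1) = 2 = 2·(1), so 2 | h(1).
For the inductive step, assume it holds for an arbitrary p ≥ 1, i.e. 2 | h(p). Then
3^{p+1} − 1^{p+1} = 3·3^p − 1·1^p = 3·(3^p − 1^p) + (2)·1^p. The first term is divisible by 2 by the inductive hypothesis, and the second term (2)·1^p is divisible by 2 since 2 | 2. Hence 2 | h(p+1).
This completes the induction.
Therefore the largest such d is 2.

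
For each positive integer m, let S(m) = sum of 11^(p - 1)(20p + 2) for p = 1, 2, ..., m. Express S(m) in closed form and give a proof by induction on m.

S(m) = 2·11^m·m

We claim S(m) = 2·11^m·m for all m ≥ 1.
For the base case m = 1: S(1) = 22, and the closed form gives 22. They agree.
Inductive step: assume the claim holds for m = p, so S(p) = 2·11^p·p.
Then S(p+1) = S(p) + (11^p(20p + 22)) = (2·11^p·p) + (11^p(20p + 22)).
Simplifying, S(p+1) = 22·11^p(p + 1) = 2·11^(p+1)·(p+1),
which is the closed form with m = p+1.
Hence, by induction on m, the claim holds for every m ≥ 1.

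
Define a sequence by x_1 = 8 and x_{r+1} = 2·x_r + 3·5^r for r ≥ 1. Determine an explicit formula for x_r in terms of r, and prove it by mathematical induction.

Computing the first terms: x_1 = 8, x_2 = 31, x_3 = 137. This suggests x_r = 3·2^(r - 1) + 5^r.
For the base case r = 1: the formula gives 8 = 8 = x_1.
Inductive step: suppose the statement holds for some j ≥ 1, so x_j = 3·2^(j - 1) + 5^j.
Then x_{j+1} = 2·x_j + 3·5^j = 2·(3·2^(j - 1) + 5^j) + 3·5^j = 3·2^j + 5^(j + 1) = 3·2^((j+1) - 1) + 5^(j+1),
which is the claimed formula at r = j+1.
Hence, by induction on r, the claim holds for every r ≥ 1.

x_r = 3·2^(r - 1) + 5^r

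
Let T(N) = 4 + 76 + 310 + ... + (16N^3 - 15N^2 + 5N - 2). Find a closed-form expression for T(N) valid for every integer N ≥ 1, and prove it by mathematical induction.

T(N) = N(4N^3 + 3N^2 - N - 2)

We claim T(N) = N(4N^3 + 3N^2 - N - 2) for all N ≥ 1.
Base step (N = 1): T(1) = 4, and the closed form gives 4. They agree.
Suppose the result is true for N = p, so T(p) = p(4p^3 + 3p^2 - p - 2).
Then T(p+1) = T(p) + (16p^3 + 33p^2 + 23p + 4) = (p(4p^3 + 3p^2 - p - 2)) + (16p^3 + 33p^2 + 23p + 4).
Simplifying, T(p+1) = (p + 1)(4p^3 + 15p^2 + 17p + 4) = (p+1)(4(p+1)^3 + 3(p+1)^2 - (p+1) - 2),
which is the closed form with N = p+1.
This completes the induction.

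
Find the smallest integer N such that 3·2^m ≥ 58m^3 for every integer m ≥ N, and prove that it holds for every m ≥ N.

N = 17

At m = 16: 196608 < 237568, so the inequality fails and N ≥ 17. We prove 3·2^m ≥ 58m^3 for all m ≥ 17.
Base case (m = 17): 3·2^m = 393216 and 58m^3 = 284954, so 393216 ≥ 284954.
For the inductive step, assume it holds for an arbitrary i ≥ 17, so 3·2^i ≥ 58i^3.
Then 3·2^(i + 1) = 2·(3·2^i) ≥ 2·(58i^3).
Also, for i ≥ 17 we have 2·(58i^3) ≥ 58(i+1)^3, since 2 ≥ (1 + 1/i)^3 for all i ≥ 17.
Combining, 3·2^(i + 1) ≥ 58(i+1)^3.
By induction, the statement is established for all m ≥ 17.
Hence the smallest such N is 17.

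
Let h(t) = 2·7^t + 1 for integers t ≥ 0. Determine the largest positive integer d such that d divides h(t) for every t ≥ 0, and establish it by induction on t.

d = 3

Computing the first values: h(0) = 3 and h(1) = 15; gcd(3, 15) = 3, so d ≤ 3.
We prove 3 | 2·7^t + 1 for all t ≥ 0 by induction on t.
Base step (t = 0): h(0) = 3 = 3·(1), so 3 | h(0).
For the inductive step, assume it holds for an arbitrary p ≥ 0, i.e. 3 | h(p). Then
h(p+1) = 2·7^(p+1) + 1 = 7·(2·7^p + 1) - 6 = 7·h(p) - 6. The first term is divisible by 3 by the inductive hypothesis, and -6 is divisible by 3. Hence 3 | h(p+1).
This completes the induction.
Therefore the largest such d is 3.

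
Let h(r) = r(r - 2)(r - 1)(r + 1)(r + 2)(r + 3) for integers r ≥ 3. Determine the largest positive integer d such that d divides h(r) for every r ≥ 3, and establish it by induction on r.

d = 720

Computing the first values: h(3) = 720 and h(4) = 5040; gcd(720, 5040) = 720, so d ≤ 720.
We prove 720 | r(r - 2)(r - 1)(r + 1)(r + 2)(r + 3) for all r ≥ 3 by induction on r.
Base case (r = 3): h(3) = 720 = 720·(1), so 720 | h(3).
For the inductive step, assume it holds for an arbitrary k ≥ 3, i.e. 720 | h(k). Then
h(k+1) − h(k) = (k-1)·k·(k+1)·(k+2)·(k+3)·(k+4) − (k-2)·(k-1)·k·(k+1)·(k+2)·(k+3) = (k-1)·k·(k+1)·(k+2)·(k+3)·[(k+4) − (k-2)] = 6·(k-1)·k·(k+1)·(k+2)·(k+3). The product of 5 consecutive integers is divisible by (5)! = 120, so h(k+1) − h(k) is divisible by 6·120 = 720. By the inductive hypothesis 720 | h(k), hence 720 | h(k+1).
This completes the induction.
Therefore the largest such d is 720.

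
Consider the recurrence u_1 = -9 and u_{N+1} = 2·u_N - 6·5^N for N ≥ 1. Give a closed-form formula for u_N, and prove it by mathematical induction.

Computing the first terms: u_1 = -9, u_2 = -48, u_3 = -246. This suggests u_N = 2^(N - 1) - 2·5^N.
When N = 1: the formula gives -9 = -9 = u_1.
Suppose the result is true for N = j, so u_j = 2^(j - 1) - 2·5^j.
Then u_{j+1} = 2·u_j - 6·5^j = 2·(2^(j - 1) - 2·5^j) - 6·5^j = 2^j - 2·5^(j + 1) = 2^((j+1) - 1) - 2·5^(j+1),
which is the claimed formula at N = j+1.
Hence, by induction on N, the claim holds for every N ≥ 1.

u_N = 2^(N - 1) - 2·5^N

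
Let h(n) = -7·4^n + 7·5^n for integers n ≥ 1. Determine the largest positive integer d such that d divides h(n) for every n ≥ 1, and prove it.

Computing the first values: h(1) = 7 and h(2) = 63; gcd(7, 63) = 7, so d ≤ 7.
We prove 7 | -7·4^n + 7·5^n for all n ≥ 1 by induction on n.
When n = 1: h(1) = 7 = 7·(1), so 7 | h(1).
Inductive step: assume the claim holds for n = m, i.e. 7 | h(m). Then
h(m+1) − 5·h(m) = (-7·4^(m+1) + 7·5^(m+1)) − 5·(-7·4^m + 7·5^m) = (-7)·4^m·(4 − 5) = (7)·4^m. Since 7 | h(m) by the inductive hypothesis, 7 | 5·h(m); and 7 | 7 since 7 = 7·1. Therefore 7 | h(m+1).
By the principle of mathematical induction, the result holds for all n ≥ 1.
Therefore the largest such d is 7.

d = 7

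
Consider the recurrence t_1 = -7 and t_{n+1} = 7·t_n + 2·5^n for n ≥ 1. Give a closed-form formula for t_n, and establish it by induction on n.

t_n = -5^n - 2·7^(n - 1)

Computing the first terms: t_1 = -7, t_2 = -39, t_3 = -223. This suggests t_n = -5^n - 2·7^(n - 1).
When n = 1: the formula gives -7 = -7 = t_1.
Inductive step: suppose the statement holds for some m ≥ 1, so t_m = -5^m - 2·7^(m - 1).
Then t_{m+1} = 7·t_m + 2·5^m = 7·(-5^m - 2·7^(m - 1)) + 2·5^m = -5^(m + 1) - 2·7^m = -5^(m+1) - 2·7^((m+1) - 1),
which is the claimed formula at n = m+1.
This completes the induction.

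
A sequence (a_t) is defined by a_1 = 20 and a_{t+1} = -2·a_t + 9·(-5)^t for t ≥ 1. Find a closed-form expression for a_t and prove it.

a_t = 5(-2)^(t - 1) - 3(-5)^t

Computing the first terms: a_1 = 20, a_2 = -85, a_3 = 395. This suggests a_t = 5(-2)^(t - 1) - 3(-5)^t.
When t = 1: the formula gives 20 = 20 = a_1.
Inductive step: assume the claim holds for t = m, so a_m = 5(-2)^(m - 1) - 3(-5)^m.
Then a_{m+1} = -2·a_m + 9·(-5)^m = -2·(5(-2)^(m - 1) - 3(-5)^m) + 9·(-5)^m = 5(-2)^m - 3(-5)^(m + 1) = 5(-2)^((m+1) - 1) - 3(-5)^(m+1),
which is the claimed formula at t = m+1.
By the principle of mathematical induction, the result holds for all t ≥ 1.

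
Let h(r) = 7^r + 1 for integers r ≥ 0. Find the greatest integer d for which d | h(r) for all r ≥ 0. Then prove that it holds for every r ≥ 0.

d = 2

Computing the first values: h(0) = 2 and h(1) = 8; gcd(2, 8) = 2, so d ≤ 2.
We prove 2 | 7^r + 1 for all r ≥ 0 by induction on r.
Base step (r = 0): h(0) = 2 = 2·(1), so 2 | h(0).
For the inductive step, assume it holds for an arbitrary i ≥ 0, i.e. 2 | h(i). Then
h(i+1) = 7^(i+1) + 1 = 7·(7^i + 1) - 6 = 7·h(i) - 6. The first term is divisible by 2 by the inductive hypothesis, and -6 is divisible by 2. Hence 2 | h(i+1).
This completes the induction.
Therefore the largest such d is 2.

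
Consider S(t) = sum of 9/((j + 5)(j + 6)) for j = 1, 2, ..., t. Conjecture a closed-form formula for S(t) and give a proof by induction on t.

We claim S(t) = 3t/(2(t + 6)) for all t ≥ 1.
When t = 1: S(1) = 3/14, and the closed form gives 3/14. They agree.
Inductive step: suppose the statement holds for some j ≥ 1, so S(j) = 3j/(2(j + 6)).
Then S(j+1) = S(j) + (9/((j + 6)(j + 7))) = (3j/(2(j + 6))) + (9/((j + 6)(j + 7))).
Simplifying, S(j+1) = 3(j + 1)/(2(j + 7)) = 3(j+1)/(2((j+1) + 6)),
which is the closed form with t = j+1.
Hence, by induction on t, the claim holds for every t ≥ 1.

S(t) = 3t/(2(t + 6))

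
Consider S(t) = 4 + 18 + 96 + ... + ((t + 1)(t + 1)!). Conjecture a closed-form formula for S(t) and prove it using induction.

We claim S(t) = (t + 2)! - 2 for all t ≥ 1.
Base case (t = 1): S(1) = 4, and the closed form gives 4. They agree.
Suppose the result is true for t = j, so S(j) = (j + 2)! - 2.
Then S(j+1) = S(j) + ((j + 2)(j + 2)!) = ((j + 2)! - 2) + ((j + 2)(j + 2)!).
Simplifying, S(j+1) = ((j+1) + 2)! - 2,
which is the closed form with t = j+1.
By induction, the statement is established for all t ≥ 1.

S(t) = (t + 2)! - 2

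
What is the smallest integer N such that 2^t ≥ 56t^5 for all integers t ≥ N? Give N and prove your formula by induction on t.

N = 31

At t = 30: 1073741824 < 1360800000, so the inequality fails and N ≥ 31. We prove 2^t ≥ 56t^5 for all t ≥ 31.
For the base case t = 31: 2^t = 2147483648 and 56t^5 = 1603232456, so 2147483648 ≥ 1603232456.
For the inductive step, assume it holds for an arbitrary i ≥ 31, so 2^i ≥ 56i^5.
Then 2^(i + 1) = 2·(2^i) ≥ 2·(56i^5).
Also, for i ≥ 31 we have 2·(56i^5) ≥ 56(i+1)^5, since 2 ≥ (1 + 1/i)^5 for all i ≥ 31.
Combining, 2^(i + 1) ≥ 56(i+1)^5.
This completes the induction.
Hence the smallest such N is 31.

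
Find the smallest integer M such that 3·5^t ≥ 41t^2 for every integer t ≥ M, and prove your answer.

M = 3

At t = 2: 75 < 164, so the inequality fails and M ≥ 3. We prove 3·5^t ≥ 41t^2 for all t ≥ 3.
For the base case t = 3: 3·5^t = 375 and 41t^2 = 369, so 375 ≥ 369.
For the inductive step, assume it holds for an arbitrary m ≥ 3, so 3·5^m ≥ 41m^2.
Then 3·5^(m + 1) = 5·(3·5^m) ≥ 5·(41m^2).
Also, for m ≥ 3 we have 5·(41m^2) ≥ 41(m+1)^2, since 5 ≥ (1 + 1/m)^2 for all m ≥ 3.
Combining, 3·5^(m + 1) ≥ 41(m+1)^2.
By induction, the statement is established for all t ≥ 3.
Hence the smallest such M is 3.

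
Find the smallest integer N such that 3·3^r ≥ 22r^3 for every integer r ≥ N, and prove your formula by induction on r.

N = 8

At r = 7: 6561 < 7546, so the inequality fails and N ≥ 8. We prove 3·3^r ≥ 22r^3 for all r ≥ 8.
When r = 8: 3·3^r = 19683 and 22r^3 = 11264, so 19683 ≥ 11264.
Inductive step: assume the claim holds for r = p, so 3·3^p ≥ 22p^3.
Then 3·3^(p + 1) = 3·(3·3^p) ≥ 3·(22p^3).
Also, for p ≥ 8 we have 3·(22p^3) ≥ 22(p+1)^3, since 3 ≥ (1 + 1/p)^3 for all p ≥ 8.
Combining, 3·3^(p + 1) ≥ 22(p+1)^3.
This completes the induction.
Hence the smallest such N is 8.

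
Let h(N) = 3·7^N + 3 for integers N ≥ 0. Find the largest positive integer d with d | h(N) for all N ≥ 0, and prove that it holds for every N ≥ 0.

Computing the first values: h(0) = 6 and h(1) = 24; gcd(6, 24) = 6, so d ≤ 6.
We prove 6 | 3·7^N + 3 for all N ≥ 0 by induction on N.
Base step (N = 0): h(0) = 6 = 6·(1), so 6 | h(0).
Inductive step: assume the claim holds for N = j, i.e. 6 | h(j). Then
h(j+1) = 3·7^(j+1) + 3 = 7·(3·7^j + 3) - 18 = 7·h(j) - 18. The first term is divisible by 6 by the inductive hypothesis, and -18 is divisible by 6. Hence 6 | h(j+1).
Hence, by induction on N, the claim holds for every N ≥ 0.
Therefore the largest such d is 6.

d = 6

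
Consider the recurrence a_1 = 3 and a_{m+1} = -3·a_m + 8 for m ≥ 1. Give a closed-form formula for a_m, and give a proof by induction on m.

a_m = (-3)^(m - 1) + 2

Computing the first terms: a_1 = 3, a_2 = -1, a_3 = 11. This suggests a_m = (-3)^(m - 1) + 2.
For the base case m = 1: the formula gives 3 = 3 = a_1.
Inductive step: suppose the statement holds for some k ≥ 1, so a_k = (-3)^(k - 1) + 2.
Then a_{k+1} = -3·a_k + 8 = -3·((-3)^(k - 1) + 2) + 8 = (-3)^k + 2 = (-3)^((k+1) - 1) + 2,
which is the claimed formula at m = k+1.
By the principle of mathematical induction, the result holds for all m ≥ 1.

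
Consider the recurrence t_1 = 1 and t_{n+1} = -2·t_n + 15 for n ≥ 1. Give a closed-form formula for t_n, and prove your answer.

Computing the first terms: t_1 = 1, t_2 = 13, t_3 = -11. This suggests t_n = -(-2)^(n + 1) + 5.
When n = 1: the formula gives 1 = 1 = t_1.
Inductive step: assume the claim holds for n = p, so t_p = -(-2)^(p + 1) + 5.
Then t_{p+1} = -2·t_p + 15 = -2·(-(-2)^(p + 1) + 5) + 15 = -(-2)^(p + 2) + 5 = -(-2)^((p+1) + 1) + 5,
which is the claimed formula at n = p+1.
This completes the induction.

t_n = -(-2)^(n + 1) + 5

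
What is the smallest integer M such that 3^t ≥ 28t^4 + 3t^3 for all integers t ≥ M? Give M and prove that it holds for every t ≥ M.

M = 13

At t = 12: 531441 < 585792, so the inequality fails and M ≥ 13. We prove 3^t ≥ 28t^4 + 3t^3 for all t ≥ 13.
When t = 13: 3^t = 1594323 and 28t^4 + 3t^3 = 806299, so 1594323 ≥ 806299.
Inductive step: suppose the statement holds for some r ≥ 13, so 3^r ≥ 28r^4 + 3r^3.
Then 3^(r + 1) = 3·(3^r) ≥ 3·(28r^4 + 3r^3).
Also, for r ≥ 13 we have 3·(28r^4 + 3r^3) ≥ 28(r+1)^4 + 3(r+1)^3, since 3·(28r^4 + 3r^3) − (28(r+1)^4 + 3(r+1)^3) = 56r^4 - 106r^3 - 177r^2 - 121r - 31, which is nonnegative for all r ≥ 13.
Combining, 3^(r + 1) ≥ 28(r+1)^4 + 3(r+1)^3.
This completes the induction.
Hence the smallest such M is 13.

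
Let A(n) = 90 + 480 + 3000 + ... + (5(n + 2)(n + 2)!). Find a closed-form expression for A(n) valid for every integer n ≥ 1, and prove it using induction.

A(n) = 5(n + 3)! - 30

We claim A(n) = 5(n + 3)! - 30 for all n ≥ 1.
Base step (n = 1): A(1) = 90, and the closed form gives 90. They agree.
Suppose the result is true for n = i, so A(i) = 5(i + 3)! - 30.
Then A(i+1) = A(i) + (5(i + 3)(i + 3)!) = (5(i + 3)! - 30) + (5(i + 3)(i + 3)!).
Simplifying, A(i+1) = 5((i+1) + 3)! - 30,
which is the closed form with n = i+1.
Hence, by induction on n, the claim holds for every n ≥ 1.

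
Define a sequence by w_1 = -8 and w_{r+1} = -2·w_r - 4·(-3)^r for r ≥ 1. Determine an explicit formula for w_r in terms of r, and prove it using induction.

w_r = (-2)^(r + 1) + 4(-3)^r

Computing the first terms: w_1 = -8, w_2 = 28, w_3 = -92. This suggests w_r = (-2)^(r + 1) + 4(-3)^r.
Base step (r = 1): the formula gives -8 = -8 = w_1.
For the inductive step, assume it holds for an arbitrary i ≥ 1, so w_i = (-2)^(i + 1) + 4(-3)^i.
Then w_{i+1} = -2·w_i - 4·(-3)^i = -2·((-2)^(i + 1) + 4(-3)^i) - 4·(-3)^i = (-2)^(i + 2) + 4(-3)^(i + 1) = (-2)^((i+1) + 1) + 4(-3)^(i+1),
which is the claimed formula at r = i+1.
This completes the induction.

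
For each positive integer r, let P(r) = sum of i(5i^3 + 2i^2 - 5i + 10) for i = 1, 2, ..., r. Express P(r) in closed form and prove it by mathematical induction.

We claim P(r) = r(r + 1)(r^3 + 2r^2 - r + 4) for all r ≥ 1.
Base case (r = 1): P(1) = 12, and the closed form gives 12. They agree.
Inductive step: assume the claim holds for r = i, so P(i) = i(i^4 + 3i^3 + i^2 + 3i + 4).
Then P(i+1) = P(i) + (5i^4 + 22i^3 + 31i^2 + 26i + 12) = (i(i^4 + 3i^3 + i^2 + 3i + 4)) + (5i^4 + 22i^3 + 31i^2 + 26i + 12).
Simplifying, P(i+1) = (i + 1)(i + 2)(i^3 + 5i^2 + 6i + 6) = (i+1)((i+1) + 1)((i+1)^3 + 2(i+1)^2 - (i+1) + 4),
which is the closed form with r = i+1.
Hence, by induction on r, the claim holds for every r ≥ 1.

P(r) = r(r + 1)(r^3 + 2r^2 - r + 4)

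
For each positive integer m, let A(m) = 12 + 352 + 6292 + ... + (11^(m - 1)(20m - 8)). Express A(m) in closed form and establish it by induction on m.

A(m) = 11^m(2m - 1) + 1

We claim A(m) = 11^m(2m - 1) + 1 for all m ≥ 1.
For the base case m = 1: A(1) = 12, and the closed form gives 12. They agree.
Inductive step: assume the claim holds for m = r, so A(r) = 11^r(2r - 1) + 1.
Then A(r+1) = A(r) + (11^r(20r + 12)) = (11^r(2r - 1) + 1) + (11^r(20r + 12)).
Simplifying, A(r+1) = 22·11^r·r + 11·11^r + 1 = 11^(r+1)(2(r+1) - 1) + 1,
which is the closed form with m = r+1.
This completes the induction.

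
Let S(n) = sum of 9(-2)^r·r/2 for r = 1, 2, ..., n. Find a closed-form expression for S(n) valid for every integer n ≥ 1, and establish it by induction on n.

S(n) = (-2)^n(3n + 1) - 1

We claim S(n) = (-2)^n(3n + 1) - 1 for all n ≥ 1.
Base step (n = 1): S(1) = -9, and the closed form gives -9. They agree.
For the inductive step, assume it holds for an arbitrary r ≥ 1, so S(r) = (-2)^r(3r + 1) - 1.
Then S(r+1) = S(r) + (9(-2)^r(-r - 1)) = ((-2)^r(3r + 1) - 1) + (9(-2)^r(-r - 1)).
Simplifying, S(r+1) = -6(-2)^r·r - 8(-2)^r - 1 = (-2)^(r+1)(3(r+1) + 1) - 1,
which is the closed form with n = r+1.
Hence, by induction on n, the claim holds for every n ≥ 1.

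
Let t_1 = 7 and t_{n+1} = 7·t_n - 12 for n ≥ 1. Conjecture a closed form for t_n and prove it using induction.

t_n = 5·7^(n - 1) + 2

Computing the first terms: t_1 = 7, t_2 = 37, t_3 = 247. This suggests t_n = 5·7^(n - 1) + 2.
Base case (n = 1): the formula gives 7 = 7 = t_1.
Inductive step: suppose the statement holds for some p ≥ 1, so t_p = 5·7^(p - 1) + 2.
Then t_{p+1} = 7·t_p - 12 = 7·(5·7^(p - 1) + 2) - 12 = 5·7^p + 2 = 5·7^((p+1) - 1) + 2,
which is the claimed formula at n = p+1.
This completes the induction.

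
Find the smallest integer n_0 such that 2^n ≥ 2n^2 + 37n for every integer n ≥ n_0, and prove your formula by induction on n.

n_0 = 9

At n = 8: 256 < 424, so the inequality fails and n_0 ≥ 9. We prove 2^n ≥ 2n^2 + 37n for all n ≥ 9.
Base case (n = 9): 2^n = 512 and 2n^2 + 37n = 495, so 512 ≥ 495.
For the inductive step, assume it holds for an arbitrary k ≥ 9, so 2^k ≥ 2k^2 + 37k.
Then 2^(k + 1) = 2·(2^k) ≥ 2·(2k^2 + 37k).
Also, for k ≥ 9 we have 2·(2k^2 + 37k) ≥ 2(k+1)^2 + 37(k+1), since 2·(2k^2 + 37k) − (2(k+1)^2 + 37(k+1)) = 2k^2 + 33k - 39, which is nonnegative for all k ≥ 9.
Combining, 2^(k + 1) ≥ 2(k+1)^2 + 37(k+1).
This completes the induction.
Hence the smallest such n_0 is 9.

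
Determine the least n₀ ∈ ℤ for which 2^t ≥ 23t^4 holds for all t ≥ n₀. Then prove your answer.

At t = 22: 4194304 < 5387888, so the inequality fails and n₀ ≥ 23. We prove 2^t ≥ 23t^4 for all t ≥ 23.
When t = 23: 2^t = 8388608 and 23t^4 = 6436343, so 8388608 ≥ 6436343.
Inductive step: assume the claim holds for t = k, so 2^k ≥ 23k^4.
Then 2^(k + 1) = 2·(2^k) ≥ 2·(23k^4).
Also, for k ≥ 23 we have 2·(23k^4) ≥ 23(k+1)^4, since 2 ≥ (1 + 1/k)^4 for all k ≥ 23.
Combining, 2^(k + 1) ≥ 23(k+1)^4.
This completes the induction.
Hence the smallest such n₀ is 23.

n₀ = 23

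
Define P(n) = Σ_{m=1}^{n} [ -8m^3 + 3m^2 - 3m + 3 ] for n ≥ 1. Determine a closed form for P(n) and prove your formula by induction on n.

We claim P(n) = -n(2n - 1)(n^2 + 2n + 2) for all n ≥ 1.
When n = 1: P(1) = -5, and the closed form gives -5. They agree.
Suppose the result is true for n = m, so P(m) = m(-2m^3 - 3m^2 - 2m + 2).
Then P(m+1) = P(m) + (-3m - 8(m + 1)^3 + 3(m + 1)^2) = (m(-2m^3 - 3m^2 - 2m + 2)) + (-3m - 8(m + 1)^3 + 3(m + 1)^2).
Simplifying, P(m+1) = -(m + 1)(2m + 1)(m^2 + 4m + 5) = -(m+1)(2(m+1) - 1)((m+1)^2 + 2(m+1) + 2),
which is the closed form with n = m+1.
Hence, by induction on n, the claim holds for every n ≥ 1.

P(n) = -n(2n - 1)(n^2 + 2n + 2)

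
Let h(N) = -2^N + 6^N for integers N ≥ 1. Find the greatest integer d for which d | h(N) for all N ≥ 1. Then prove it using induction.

Computing the first values: h(1) = 4 and h(2) = 32; gcd(4, 32) = 4, so d ≤ 4.
We prove 4 | -2^N + 6^N for all N ≥ 1 by induction on N.
Base step (N = 1): h(1) = 4 = 4·(1), so 4 | h(1).
Suppose the result is true for N = i, i.e. 4 | h(i). Then
6^{i+1} − 2^{i+1} = 6·6^i − 2·2^i = 6·(6^i − 2^i) + (4)·2^i. The first term is divisible by 4 by the inductive hypothesis, and the second term (4)·2^i is divisible by 4 since 4 | 4. Hence 4 | h(i+1).
This completes the induction.
Therefore the largest such d is 4.

d = 4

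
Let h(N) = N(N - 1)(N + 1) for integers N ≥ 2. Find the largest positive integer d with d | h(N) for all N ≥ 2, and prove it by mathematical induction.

d = 6

Computing the first values: h(2) = 6 and h(3) = 24; gcd(6, 24) = 6, so d ≤ 6.
We prove 6 | N(N - 1)(N + 1) for all N ≥ 2 by induction on N.
For the base case N = 2: h(2) = 6 = 6·(1), so 6 | h(2).
Inductive step: suppose the statement holds for some r ≥ 2, i.e. 6 | h(r). Then
h(r+1) − h(r) = r·(r+1)·(r+2) − (r-1)·r·(r+1) = r·(r+1)·[(r+2) − (r-1)] = 3·r·(r+1). The product of 2 consecutive integers is divisible by (2)! = 2, so h(r+1) − h(r) is divisible by 3·2 = 6. By the inductive hypothesis 6 | h(r), hence 6 | h(r+1).
By the principle of mathematical induction, the result holds for all N ≥ 2.
Therefore the largest such d is 6.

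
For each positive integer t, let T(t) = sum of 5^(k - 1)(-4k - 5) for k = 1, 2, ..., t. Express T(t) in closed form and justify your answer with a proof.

We claim T(t) = -5^t(t + 1) + 1 for all t ≥ 1.
For the base case t = 1: T(1) = -9, and the closed form gives -9. They agree.
Inductive step: suppose the statement holds for some k ≥ 1, so T(k) = -5^k(k + 1) + 1.
Then T(k+1) = T(k) + (5^k(-4k - 9)) = (-5^k(k + 1) + 1) + (5^k(-4k - 9)).
Simplifying, T(k+1) = -5·5^k·k - 10·5^k + 1 = -5^(k+1)((k+1) + 1) + 1,
which is the closed form with t = k+1.
By induction, the statement is established for all t ≥ 1.

T(t) = -5^t(t + 1) + 1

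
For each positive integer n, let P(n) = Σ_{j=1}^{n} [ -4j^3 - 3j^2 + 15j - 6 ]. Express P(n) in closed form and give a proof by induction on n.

P(n) = -n(n^3 + 3n^2 - 5n - 1)

We claim P(n) = -n(n^3 + 3n^2 - 5n - 1) for all n ≥ 1.
For the base case n = 1: P(1) = 2, and the closed form gives 2. They agree.
For the inductive step, assume it holds for an arbitrary j ≥ 1, so P(j) = j(-j^3 - 3j^2 + 5j + 1).
Then P(j+1) = P(j) + (-4j^3 - 15j^2 - 3j + 2) = (j(-j^3 - 3j^2 + 5j + 1)) + (-4j^3 - 15j^2 - 3j + 2).
Simplifying, P(j+1) = -(j + 1)(j^3 + 6j^2 + 4j - 2) = -(j+1)((j+1)^3 + 3(j+1)^2 - 5(j+1) - 1),
which is the closed form with n = j+1.
By the principle of mathematical induction, the result holds for all n ≥ 1.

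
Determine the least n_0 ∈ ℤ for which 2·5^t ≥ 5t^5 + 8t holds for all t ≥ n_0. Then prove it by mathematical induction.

At t = 6: 31250 < 38928, so the inequality fails and n_0 ≥ 7. We prove 2·5^t ≥ 5t^5 + 8t for all t ≥ 7.
Base step (t = 7): 2·5^t = 156250 and 5t^5 + 8t = 84091, so 156250 ≥ 84091.
Suppose the result is true for t = r, so 2·5^r ≥ 5r^5 + 8r.
Then 2·5^(r + 1) = 5·(2·5^r) ≥ 5·(5r^5 + 8r).
Also, for r ≥ 7 we have 5·(5r^5 + 8r) ≥ 5(r+1)^5 + 8(r+1), since 5·(5r^5 + 8r) − (5(r+1)^5 + 8(r+1)) = 20r^5 - 25r^4 - 50r^3 - 50r^2 + 7r - 13, which is nonnegative for all r ≥ 7.
Combining, 2·5^(r + 1) ≥ 5(r+1)^5 + 8(r+1).
By induction, the statement is established for all t ≥ 7.
Hence the smallest such n_0 is 7.

n_0 = 7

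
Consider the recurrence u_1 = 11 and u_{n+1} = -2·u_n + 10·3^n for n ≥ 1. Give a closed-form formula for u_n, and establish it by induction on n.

Computing the first terms: u_1 = 11, u_2 = 8, u_3 = 74. This suggests u_n = 5(-2)^(n - 1) + 2·3^n.
When n = 1: the formula gives 11 = 11 = u_1.
Inductive step: assume the claim holds for n = j, so u_j = 5(-2)^(j - 1) + 2·3^j.
Then u_{j+1} = -2·u_j + 10·3^j = -2·(5(-2)^(j - 1) + 2·3^j) + 10·3^j = 5(-2)^j + 2·3^(j + 1) = 5(-2)^((j+1) - 1) + 2·3^(j+1),
which is the claimed formula at n = j+1.
Hence, by induction on n, the claim holds for every n ≥ 1.

u_n = 5(-2)^(n - 1) + 2·3^n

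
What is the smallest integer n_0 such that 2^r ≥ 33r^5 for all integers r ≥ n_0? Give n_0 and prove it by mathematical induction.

At r = 29: 536870912 < 676867917, so the inequality fails and n_0 ≥ 30. We prove 2^r ≥ 33r^5 for all r ≥ 30.
Base case (r = 30): 2^r = 1073741824 and 33r^5 = 801900000, so 1073741824 ≥ 801900000.
Inductive step: suppose the statement holds for some p ≥ 30, so 2^p ≥ 33p^5.
Then 2^(p + 1) = 2·(2^p) ≥ 2·(33p^5).
Also, for p ≥ 30 we have 2·(33p^5) ≥ 33(p+1)^5, since 2 ≥ (1 + 1/p)^5 for all p ≥ 30.
Combining, 2^(p + 1) ≥ 33(p+1)^5.
Hence, by induction on r, the claim holds for every r ≥ 30.
Hence the smallest such n_0 is 30.

n_0 = 30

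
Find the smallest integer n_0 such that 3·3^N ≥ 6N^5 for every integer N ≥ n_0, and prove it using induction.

At N = 11: 531441 < 966306, so the inequality fails and n_0 ≥ 12. We prove 3·3^N ≥ 6N^5 for all N ≥ 12.
For the base case N = 12: 3·3^N = 1594323 and 6N^5 = 1492992, so 1594323 ≥ 1492992.
Suppose the result is true for N = p, so 3·3^p ≥ 6p^5.
Then 3·3^(p + 1) = 3·(3·3^p) ≥ 3·(6p^5).
Also, for p ≥ 12 we have 3·(6p^5) ≥ 6(p+1)^5, since 3 ≥ (1 + 1/p)^5 for all p ≥ 12.
Combining, 3·3^(p + 1) ≥ 6(p+1)^5.
By induction, the statement is established for all N ≥ 12.
Hence the smallest such n_0 is 12.

n_0 = 12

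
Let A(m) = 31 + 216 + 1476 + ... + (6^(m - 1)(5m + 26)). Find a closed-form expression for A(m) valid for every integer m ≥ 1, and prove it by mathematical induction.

We claim A(m) = 6^m(m + 5) - 5 for all m ≥ 1.
For the base case m = 1: A(1) = 31, and the closed form gives 31. They agree.
Suppose the result is true for m = k, so A(k) = 6^k(k + 5) - 5.
Then A(k+1) = A(k) + (6^k(5k + 31)) = (6^k(k + 5) - 5) + (6^k(5k + 31)).
Simplifying, A(k+1) = 6^(k + 1)k + 6^(k + 2) - 5 = 6^(k+1)((k+1) + 5) - 5,
which is the closed form with m = k+1.
By the principle of mathematical induction, the result holds for all m ≥ 1.

A(m) = 6^m(m + 5) - 5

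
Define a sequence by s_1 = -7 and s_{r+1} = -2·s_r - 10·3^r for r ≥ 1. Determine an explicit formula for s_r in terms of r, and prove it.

s_r = -(-2)^(r - 1) - 2·3^r

Computing the first terms: s_1 = -7, s_2 = -16, s_3 = -58. This suggests s_r = -(-2)^(r - 1) - 2·3^r.
When r = 1: the formula gives -7 = -7 = s_1.
Inductive step: assume the claim holds for r = k, so s_k = -(-2)^(k - 1) - 2·3^k.
Then s_{k+1} = -2·s_k - 10·3^k = -2·(-(-2)^(k - 1) - 2·3^k) - 10·3^k = -(-2)^k - 2·3^(k + 1) = -(-2)^((k+1) - 1) - 2·3^(k+1),
which is the claimed formula at r = k+1.
Hence, by induction on r, the claim holds for every r ≥ 1.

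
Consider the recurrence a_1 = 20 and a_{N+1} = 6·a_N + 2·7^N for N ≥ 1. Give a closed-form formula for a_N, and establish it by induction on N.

Computing the first terms: a_1 = 20, a_2 = 134, a_3 = 902. This suggests a_N = 6^N + 2·7^N.
Base case (N = 1): the formula gives 20 = 20 = a_1.
Inductive step: assume the claim holds for N = i, so a_i = 6^i + 2·7^i.
Then a_{i+1} = 6·a_i + 2·7^i = 6·(6^i + 2·7^i) + 2·7^i = 6^(i + 1) + 2·7^(i + 1),
which is the claimed formula at N = i+1.
By induction, the statement is established for all N ≥ 1.

a_N = 6^N + 2·7^N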